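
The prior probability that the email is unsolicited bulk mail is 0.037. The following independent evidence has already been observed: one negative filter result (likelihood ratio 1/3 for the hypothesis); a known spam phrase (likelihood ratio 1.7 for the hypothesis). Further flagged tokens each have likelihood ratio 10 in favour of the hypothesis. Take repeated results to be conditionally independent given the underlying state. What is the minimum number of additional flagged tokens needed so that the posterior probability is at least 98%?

Prior odds = 0.037/0.963 = 37/963.
Combined Bayes factor of the evidence already in hand = (1/3) × 1.7 = 17/30.
Odds after that evidence = (37/963) × 17/30 = 629/28890.
Target odds = 0.98/0.02 = 49.
Need 10ⁿ ≥ 49 ÷ (629/28890) = 1415610/629.
10³ = 1000 falls short of 1415610/629 but 10⁴ = 10000 reaches it, so n = 4.

4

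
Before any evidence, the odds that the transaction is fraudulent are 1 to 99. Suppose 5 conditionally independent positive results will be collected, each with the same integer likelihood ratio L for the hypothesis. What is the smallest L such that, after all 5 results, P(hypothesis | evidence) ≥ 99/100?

Prior odds = 1/99.
Target odds = 0.99/0.01 = 99.
Need L⁵ ≥ 99 ÷ (1/99) = 9801.
6⁵ = 7776 < 9801 ≤ 16807 = 7⁵, so L = 7.

7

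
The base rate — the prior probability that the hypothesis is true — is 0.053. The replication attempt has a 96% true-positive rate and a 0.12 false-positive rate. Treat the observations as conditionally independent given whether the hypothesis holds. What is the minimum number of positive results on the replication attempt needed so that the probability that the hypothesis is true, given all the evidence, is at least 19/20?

3

Prior odds: 0.053 ÷ 0.947 = 53/947.
Likelihood ratio of a positive result = 0.96/0.12 = 8.
Target posterior odds = 0.95/0.05 = 19.
Require 8ⁿ ≥ 19 ÷ (53/947) = 17993/53.
8² = 64 falls short of 17993/53 but 8³ = 512 reaches it, so n = 3.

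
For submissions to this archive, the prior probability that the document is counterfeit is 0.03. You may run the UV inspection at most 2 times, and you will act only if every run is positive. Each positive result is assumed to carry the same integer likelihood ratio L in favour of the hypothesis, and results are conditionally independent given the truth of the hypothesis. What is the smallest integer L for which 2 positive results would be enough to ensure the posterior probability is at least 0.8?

12

Prior odds = 0.03/0.97 = 3/97.
Target odds = 0.8/0.2 = 4.
Need L² ≥ 4 ÷ (3/97) = 388/3.
11² = 121 < 388/3 ≤ 144 = 12², so L = 12.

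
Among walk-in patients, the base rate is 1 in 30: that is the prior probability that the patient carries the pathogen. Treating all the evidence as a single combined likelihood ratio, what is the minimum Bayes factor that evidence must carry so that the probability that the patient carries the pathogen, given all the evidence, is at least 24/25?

696

Prior odds = (1/30)/(29/30) = 1/29.
Target odds = 0.96/0.04 = 24.
Required Bayes factor = 24 ÷ (1/29) = 696.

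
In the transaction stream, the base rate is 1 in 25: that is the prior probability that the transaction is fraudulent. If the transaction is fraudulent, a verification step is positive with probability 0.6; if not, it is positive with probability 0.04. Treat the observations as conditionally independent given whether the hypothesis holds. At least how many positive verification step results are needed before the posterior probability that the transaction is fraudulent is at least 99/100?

Prior odds = 0.04/0.96 = 1/24.
Likelihood ratio of a positive = 0.6/0.04 = 15.
Target posterior odds = 0.99/0.01 = 99.
Need (1/24) × 15ⁿ ≥ 99, i.e. 15ⁿ ≥ 2376.
15² = 225 falls short of 2376 but 15³ = 3375 reaches it, so n = 3.

3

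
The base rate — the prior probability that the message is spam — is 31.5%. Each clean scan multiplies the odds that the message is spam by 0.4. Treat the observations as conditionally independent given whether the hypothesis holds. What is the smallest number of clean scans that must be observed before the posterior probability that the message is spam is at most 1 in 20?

Prior odds: 0.315 ÷ 0.685 = 63/137.
Likelihood ratio per clean scan = 0.4.
Target posterior odds = 0.05/0.95 = 1/19.
Need (63/137) × 0.4ⁿ ≤ 1/19, i.e. 0.4ⁿ ≤ 137/1197.
0.4² = 0.16 is still above 137/1197 but 0.4³ = 0.064 is at or below it, so n = 3.

3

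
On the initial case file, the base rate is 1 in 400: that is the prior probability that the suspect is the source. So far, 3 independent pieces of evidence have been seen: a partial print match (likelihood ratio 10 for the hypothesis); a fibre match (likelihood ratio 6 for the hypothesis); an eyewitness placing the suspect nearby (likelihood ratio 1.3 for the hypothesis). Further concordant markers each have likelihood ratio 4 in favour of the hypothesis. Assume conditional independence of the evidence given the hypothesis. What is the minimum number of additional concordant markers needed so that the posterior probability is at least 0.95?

Prior odds = 0.0025/0.9975 = 1/399.
Combined Bayes factor of the evidence already in hand = 10 × 6 × 1.3 = 78.
Odds after that evidence = (1/399) × 78 = 26/133.
Target odds = 0.95/0.05 = 19.
Need 4ⁿ ≥ 19 ÷ (26/133) = 2527/26.
4³ = 64 falls short of 2527/26 but 4⁴ = 256 reaches it, so n = 4.

4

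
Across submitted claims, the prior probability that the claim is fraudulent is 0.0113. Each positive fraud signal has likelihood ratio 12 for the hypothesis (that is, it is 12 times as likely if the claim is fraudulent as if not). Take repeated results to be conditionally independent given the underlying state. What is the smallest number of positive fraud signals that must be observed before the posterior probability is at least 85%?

3

Prior odds = 0.0113/0.9887 = 113/9887.
Likelihood ratio per positive fraud signal = 12.
Target posterior odds = 0.85/0.15 = 17/3.
Need (113/9887) × 12ⁿ ≥ 17/3, i.e. 12ⁿ ≥ 168079/339.
12² = 144 falls short of 168079/339 but 12³ = 1728 reaches it, so n = 3.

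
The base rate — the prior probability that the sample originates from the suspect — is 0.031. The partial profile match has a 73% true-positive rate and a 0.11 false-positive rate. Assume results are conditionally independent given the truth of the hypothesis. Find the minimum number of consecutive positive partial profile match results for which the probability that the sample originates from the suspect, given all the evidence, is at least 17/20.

3

Prior odds = 0.031/0.969 = 31/969.
Likelihood ratio of a positive result = 0.73/0.11 = 73/11.
Target posterior odds = 0.85/0.15 = 17/3.
Require (73/11)ⁿ ≥ 17/3 ÷ (31/969) = 5491/31.
(73/11)² = 5329/121 falls short of 5491/31 but (73/11)³ = 389017/1331 reaches it, so n = 3.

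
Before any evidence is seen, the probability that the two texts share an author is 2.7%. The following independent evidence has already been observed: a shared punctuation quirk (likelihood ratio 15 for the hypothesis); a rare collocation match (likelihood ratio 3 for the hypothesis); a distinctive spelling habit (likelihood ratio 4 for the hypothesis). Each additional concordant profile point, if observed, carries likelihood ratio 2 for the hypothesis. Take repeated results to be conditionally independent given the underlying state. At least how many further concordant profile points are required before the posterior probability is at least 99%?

5

Prior odds = 0.027/0.973 = 27/973.
Combined Bayes factor of the evidence already in hand = 15 × 3 × 4 = 180.
Odds after that evidence = (27/973) × 180 = 4860/973.
Target odds = 0.99/0.01 = 99.
Need 2ⁿ ≥ 99 ÷ (4860/973) = 10703/540.
2⁴ = 16 falls short of 10703/540 but 2⁵ = 32 reaches it, so n = 5.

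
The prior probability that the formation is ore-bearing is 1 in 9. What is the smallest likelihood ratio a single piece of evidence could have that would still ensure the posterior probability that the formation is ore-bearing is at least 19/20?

Prior odds = (1/9)/(8/9) = 0.125.
Target odds = 0.95/0.05 = 19.
Required Bayes factor = 19 ÷ 0.125 = 152.

152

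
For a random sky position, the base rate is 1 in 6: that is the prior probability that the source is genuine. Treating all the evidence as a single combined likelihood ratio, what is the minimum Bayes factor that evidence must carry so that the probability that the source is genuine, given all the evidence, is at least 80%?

20

Prior odds = (1/6)/(5/6) = 0.2.
Target odds = 0.8/0.2 = 4.
Required Bayes factor = 4 ÷ 0.2 = 20.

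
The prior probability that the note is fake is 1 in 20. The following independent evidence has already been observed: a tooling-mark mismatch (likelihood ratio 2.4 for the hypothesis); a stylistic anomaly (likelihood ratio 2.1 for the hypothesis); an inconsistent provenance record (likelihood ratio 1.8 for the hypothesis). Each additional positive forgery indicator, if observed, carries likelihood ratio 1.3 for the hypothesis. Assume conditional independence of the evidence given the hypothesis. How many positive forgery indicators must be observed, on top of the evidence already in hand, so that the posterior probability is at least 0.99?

Prior odds = 0.05/0.95 = 1/19.
Combined Bayes factor of the evidence already in hand = 2.4 × 2.1 × 1.8 = 9.072.
Odds after that evidence = (1/19) × 9.072 = 1134/2375.
Target odds = 0.99/0.01 = 99.
Need 1.3ⁿ ≥ 99 ÷ (1134/2375) = 26125/126.
1.3²⁰ ≈190.05 falls short of 26125/126 but 1.3²¹ ≈247.065 reaches it, so n = 21.

21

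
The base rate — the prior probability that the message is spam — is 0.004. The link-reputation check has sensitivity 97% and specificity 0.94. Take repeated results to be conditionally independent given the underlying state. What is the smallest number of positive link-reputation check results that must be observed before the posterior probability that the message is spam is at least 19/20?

4

Prior odds = 0.004/0.996 = 1/249.
False-positive rate = 1 − 0.94 = 0.06; likelihood ratio of a positive = 0.97/0.06 = 97/6.
Target posterior odds = 0.95/0.05 = 19.
Require (97/6)ⁿ ≥ 19 ÷ (1/249) = 4731.
(97/6)³ = 912673/216 falls short of 4731 but (97/6)⁴ = 88529281/1296 reaches it, so n = 4.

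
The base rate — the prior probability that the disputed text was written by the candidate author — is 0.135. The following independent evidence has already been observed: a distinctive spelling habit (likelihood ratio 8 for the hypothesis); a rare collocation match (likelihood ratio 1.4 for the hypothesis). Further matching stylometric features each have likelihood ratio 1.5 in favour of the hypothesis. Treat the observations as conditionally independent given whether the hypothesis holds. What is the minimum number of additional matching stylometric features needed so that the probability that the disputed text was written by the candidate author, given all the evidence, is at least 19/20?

6

Prior odds = 0.135/0.865 = 27/173.
Combined Bayes factor of the evidence already in hand = 8 × 1.4 = 11.2.
Odds after that evidence = (27/173) × 11.2 = 1512/865.
Target odds = 0.95/0.05 = 19.
Need 1.5ⁿ ≥ 19 ÷ (1512/865) = 16435/1512.
1.5⁵ = 7.59375 falls short of 16435/1512 but 1.5⁶ = 11.390625 reaches it, so n = 6.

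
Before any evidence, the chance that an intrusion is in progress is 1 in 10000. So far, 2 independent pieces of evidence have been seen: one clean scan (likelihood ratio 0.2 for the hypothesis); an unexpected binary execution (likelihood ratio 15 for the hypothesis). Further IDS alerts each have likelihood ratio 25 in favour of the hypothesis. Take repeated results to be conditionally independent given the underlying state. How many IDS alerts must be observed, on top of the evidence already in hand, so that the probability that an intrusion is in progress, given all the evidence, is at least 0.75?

3

Prior odds = 0.0001/0.9999 = 1/9999.
Combined Bayes factor of the evidence already in hand = 0.2 × 15 = 3.
Odds after that evidence = (1/9999) × 3 = 1/3333.
Target odds = 0.75/0.25 = 3.
Need 25ⁿ ≥ 3 ÷ (1/3333) = 9999.
25² = 625 falls short of 9999 but 25³ = 15625 reaches it, so n = 3.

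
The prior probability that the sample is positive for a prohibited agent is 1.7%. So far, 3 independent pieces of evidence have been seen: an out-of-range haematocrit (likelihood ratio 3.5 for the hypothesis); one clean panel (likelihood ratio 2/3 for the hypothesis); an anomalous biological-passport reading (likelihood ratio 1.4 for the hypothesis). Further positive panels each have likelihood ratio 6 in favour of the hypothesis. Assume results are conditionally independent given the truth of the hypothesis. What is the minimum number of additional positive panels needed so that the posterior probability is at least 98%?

Prior odds = 0.017/0.983 = 17/983.
Combined Bayes factor of the evidence already in hand = 3.5 × (2/3) × 1.4 = 49/15.
Odds after that evidence = (17/983) × 49/15 = 833/14745.
Target odds = 0.98/0.02 = 49.
Need 6ⁿ ≥ 49 ÷ (833/14745) = 14745/17.
6³ = 216 falls short of 14745/17 but 6⁴ = 1296 reaches it, so n = 4.

4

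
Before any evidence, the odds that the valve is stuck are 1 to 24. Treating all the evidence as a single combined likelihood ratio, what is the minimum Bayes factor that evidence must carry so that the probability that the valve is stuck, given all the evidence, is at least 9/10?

Prior odds = 1/24.
Target odds = 0.9/0.1 = 9.
Required Bayes factor = 9 ÷ (1/24) = 216.

216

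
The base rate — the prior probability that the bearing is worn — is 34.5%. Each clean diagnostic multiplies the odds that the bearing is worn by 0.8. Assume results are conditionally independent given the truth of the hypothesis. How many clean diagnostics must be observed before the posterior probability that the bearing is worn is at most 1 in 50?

15

Prior odds: 0.345 ÷ 0.655 = 69/131.
Likelihood ratio per clean diagnostic = 0.8.
Target odds: 0.02 ÷ 0.98 = 1/49.
Require 0.8ⁿ ≤ 1/49 ÷ (69/131) = 131/3381.
0.8¹⁴ ≈0.0439805 is still above 131/3381 but 0.8¹⁵ ≈0.0351844 is at or below it, so n = 15.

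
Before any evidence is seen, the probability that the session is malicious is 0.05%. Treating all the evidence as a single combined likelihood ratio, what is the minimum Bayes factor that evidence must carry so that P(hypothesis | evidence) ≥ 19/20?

37981

Prior odds = 0.0005/0.9995 = 1/1999.
Target odds = 0.95/0.05 = 19.
Required Bayes factor = 19 ÷ (1/1999) = 37981.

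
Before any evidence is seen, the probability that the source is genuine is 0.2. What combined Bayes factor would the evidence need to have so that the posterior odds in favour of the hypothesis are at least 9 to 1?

Prior odds = 0.2/0.8 = 0.25.
Target odds = 9.
Required Bayes factor = 9 ÷ 0.25 = 36.

36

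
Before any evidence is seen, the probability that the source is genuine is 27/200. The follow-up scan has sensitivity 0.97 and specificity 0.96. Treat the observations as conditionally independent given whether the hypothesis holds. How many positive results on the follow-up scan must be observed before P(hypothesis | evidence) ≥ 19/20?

2

Prior odds: 0.135 ÷ 0.865 = 27/173.
False-positive rate = 1 − 0.96 = 0.04; likelihood ratio of a positive = 0.97/0.04 = 24.25.
Target posterior odds = 0.95/0.05 = 19.
Require 24.25ⁿ ≥ 19 ÷ (27/173) = 3287/27.
24.25¹ = 24.25 falls short of 3287/27 but 24.25² = 588.0625 reaches it, so n = 2.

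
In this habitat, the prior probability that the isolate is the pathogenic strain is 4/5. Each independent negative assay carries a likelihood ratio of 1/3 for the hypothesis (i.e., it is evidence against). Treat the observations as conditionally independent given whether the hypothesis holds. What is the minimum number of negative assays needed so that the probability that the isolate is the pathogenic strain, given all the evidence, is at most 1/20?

Prior odds: 0.8 ÷ 0.2 = 4.
Likelihood ratio per negative assay = 1/3.
Target posterior odds = 0.05/0.95 = 1/19.
Require (1/3)ⁿ ≤ 1/19 ÷ 4 = 1/76.
(1/3)³ = 1/27 is still above 1/76 but (1/3)⁴ = 1/81 is at or below it, so n = 4.

4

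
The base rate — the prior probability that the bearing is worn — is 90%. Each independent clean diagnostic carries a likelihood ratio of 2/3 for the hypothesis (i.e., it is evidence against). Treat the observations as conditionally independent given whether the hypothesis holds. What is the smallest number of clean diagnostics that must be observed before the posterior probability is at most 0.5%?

Prior odds = 0.9/0.1 = 9.
Likelihood ratio per clean diagnostic = 2/3.
Target odds: 0.005 ÷ 0.995 = 1/199.
Need 9 × (2/3)ⁿ ≤ 1/199, i.e. (2/3)ⁿ ≤ 1/1791.
(2/3)¹⁸ = 262144/387420489 is still above 1/1791 but (2/3)¹⁹ ≈0.000451093 is at or below it, so n = 19.

19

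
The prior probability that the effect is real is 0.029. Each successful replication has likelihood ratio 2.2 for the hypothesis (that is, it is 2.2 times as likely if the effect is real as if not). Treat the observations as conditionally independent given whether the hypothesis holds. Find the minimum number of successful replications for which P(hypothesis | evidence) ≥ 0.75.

6

Prior odds: 0.029 ÷ 0.971 = 29/971.
Likelihood ratio per successful replication = 2.2.
Target odds: 0.75 ÷ 0.25 = 3.
Require 2.2ⁿ ≥ 3 ÷ (29/971) = 2913/29.
2.2⁵ = 51.53632 falls short of 2913/29 but 2.2⁶ = 1771561/15625 reaches it, so n = 6.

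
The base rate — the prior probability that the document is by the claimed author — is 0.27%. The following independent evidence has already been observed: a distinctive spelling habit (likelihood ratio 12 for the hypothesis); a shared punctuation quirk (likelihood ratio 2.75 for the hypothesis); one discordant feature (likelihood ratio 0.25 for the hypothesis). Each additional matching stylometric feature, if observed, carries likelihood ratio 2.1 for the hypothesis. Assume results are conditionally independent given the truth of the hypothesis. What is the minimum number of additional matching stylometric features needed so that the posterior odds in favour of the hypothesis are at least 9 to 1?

9

Prior odds = 0.0027/0.9973 = 27/9973.
Combined Bayes factor of the evidence already in hand = 12 × 2.75 × 0.25 = 8.25.
Odds after that evidence = (27/9973) × 8.25 = 891/39892.
Target odds = 9.
Need 2.1ⁿ ≥ 9 ÷ (891/39892) = 39892/99.
2.1⁸ ≈378.229 falls short of 39892/99 but 2.1⁹ ≈794.28 reaches it, so n = 9.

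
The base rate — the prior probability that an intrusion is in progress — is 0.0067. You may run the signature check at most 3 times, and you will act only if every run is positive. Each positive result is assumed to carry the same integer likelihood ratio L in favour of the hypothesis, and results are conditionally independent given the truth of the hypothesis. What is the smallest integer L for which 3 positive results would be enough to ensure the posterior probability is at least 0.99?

Prior odds = 0.0067/0.9933 = 67/9933.
Target odds = 0.99/0.01 = 99.
Need L³ ≥ 99 ÷ (67/9933) = 983367/67.
24³ = 13824 < 983367/67 ≤ 15625 = 25³, so L = 25.

25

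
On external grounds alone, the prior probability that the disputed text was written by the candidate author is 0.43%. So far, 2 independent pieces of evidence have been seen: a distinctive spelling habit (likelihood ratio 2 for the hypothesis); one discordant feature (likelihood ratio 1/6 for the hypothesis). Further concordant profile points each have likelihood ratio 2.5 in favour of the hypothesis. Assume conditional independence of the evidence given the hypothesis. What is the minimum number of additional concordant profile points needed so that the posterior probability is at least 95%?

11

Prior odds = 0.0043/0.9957 = 43/9957.
Combined Bayes factor of the evidence already in hand = 2 × (1/6) = 1/3.
Odds after that evidence = (43/9957) × 1/3 = 43/29871.
Target odds = 0.95/0.05 = 19.
Need 2.5ⁿ ≥ 19 ÷ (43/29871) = 567549/43.
2.5¹⁰ = 9765625/1024 falls short of 567549/43 but 2.5¹¹ = 48828125/2048 reaches it, so n = 11.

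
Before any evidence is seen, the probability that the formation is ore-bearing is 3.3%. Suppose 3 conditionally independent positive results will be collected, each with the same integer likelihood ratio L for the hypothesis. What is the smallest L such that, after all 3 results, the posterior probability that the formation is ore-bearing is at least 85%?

Prior odds = 0.033/0.967 = 33/967.
Target odds = 0.85/0.15 = 17/3.
Need L³ ≥ 17/3 ÷ (33/967) = 16439/99.
5³ = 125 < 16439/99 ≤ 216 = 6³, so L = 6.

6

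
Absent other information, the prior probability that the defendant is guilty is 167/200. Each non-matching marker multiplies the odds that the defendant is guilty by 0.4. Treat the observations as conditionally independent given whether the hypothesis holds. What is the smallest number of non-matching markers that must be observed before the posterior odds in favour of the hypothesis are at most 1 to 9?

5

Prior odds: 0.835 ÷ 0.165 = 167/33.
Likelihood ratio per non-matching marker = 0.4.
Target odds = 1/9.
Require 0.4ⁿ ≤ 1/9 ÷ (167/33) = 11/501.
0.4⁴ = 0.0256 is still above 11/501 but 0.4⁵ = 0.01024 is at or below it, so n = 5.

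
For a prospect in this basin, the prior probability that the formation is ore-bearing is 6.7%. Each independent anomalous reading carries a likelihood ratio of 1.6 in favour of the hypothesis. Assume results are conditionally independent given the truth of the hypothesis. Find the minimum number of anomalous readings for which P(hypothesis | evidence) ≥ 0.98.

14

Prior odds: 0.067 ÷ 0.933 = 67/933.
Likelihood ratio per anomalous reading = 1.6.
Target odds: 0.98 ÷ 0.02 = 49.
Need (67/933) × 1.6ⁿ ≥ 49, i.e. 1.6ⁿ ≥ 45717/67.
1.6¹³ ≈450.36 falls short of 45717/67 but 1.6¹⁴ ≈720.576 reaches it, so n = 14.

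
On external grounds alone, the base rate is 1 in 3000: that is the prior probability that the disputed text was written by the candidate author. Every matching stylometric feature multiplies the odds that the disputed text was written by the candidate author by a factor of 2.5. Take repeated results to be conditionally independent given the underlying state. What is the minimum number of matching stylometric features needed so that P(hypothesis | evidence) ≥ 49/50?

13

Prior odds = (1/3000)/(2999/3000) = 1/2999.
Likelihood ratio per matching stylometric feature = 2.5.
Target posterior odds = 0.98/0.02 = 49.
Need (1/2999) × 2.5ⁿ ≥ 49, i.e. 2.5ⁿ ≥ 146951.
2.5¹² = 244140625/4096 falls short of 146951 but 2.5¹³ ≈149012 reaches it, so n = 13.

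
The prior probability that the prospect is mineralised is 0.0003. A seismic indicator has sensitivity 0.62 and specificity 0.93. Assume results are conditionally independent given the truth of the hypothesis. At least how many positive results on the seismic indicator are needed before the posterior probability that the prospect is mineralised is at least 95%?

6

Prior odds: 0.0003 ÷ 0.9997 = 3/9997.
False-positive rate = 1 − 0.93 = 0.07; likelihood ratio of a positive = 0.62/0.07 = 62/7.
Target odds: 0.95 ÷ 0.05 = 19.
Need (3/9997) × (62/7)ⁿ ≥ 19, i.e. (62/7)ⁿ ≥ 189943/3.
(62/7)⁵ = 916132832/16807 falls short of 189943/3 but (62/7)⁶ ≈482794 reaches it, so n = 6.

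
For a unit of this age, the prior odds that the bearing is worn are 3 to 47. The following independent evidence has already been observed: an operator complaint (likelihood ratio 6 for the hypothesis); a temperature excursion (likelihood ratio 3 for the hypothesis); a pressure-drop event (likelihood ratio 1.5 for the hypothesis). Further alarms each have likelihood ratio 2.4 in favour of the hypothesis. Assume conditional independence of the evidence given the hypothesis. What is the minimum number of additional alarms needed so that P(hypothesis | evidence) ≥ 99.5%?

Prior odds = 3/47.
Combined Bayes factor of the evidence already in hand = 6 × 3 × 1.5 = 27.
Odds after that evidence = (3/47) × 27 = 81/47.
Target odds = 0.995/0.005 = 199.
Need 2.4ⁿ ≥ 199 ÷ (81/47) = 9353/81.
2.4⁵ = 79.62624 falls short of 9353/81 but 2.4⁶ = 2985984/15625 reaches it, so n = 6.

6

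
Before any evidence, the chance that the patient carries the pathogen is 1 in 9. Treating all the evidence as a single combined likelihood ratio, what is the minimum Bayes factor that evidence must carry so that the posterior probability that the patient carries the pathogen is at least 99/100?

Prior odds = (1/9)/(8/9) = 0.125.
Target odds = 0.99/0.01 = 99.
Required Bayes factor = 99 ÷ 0.125 = 792.

792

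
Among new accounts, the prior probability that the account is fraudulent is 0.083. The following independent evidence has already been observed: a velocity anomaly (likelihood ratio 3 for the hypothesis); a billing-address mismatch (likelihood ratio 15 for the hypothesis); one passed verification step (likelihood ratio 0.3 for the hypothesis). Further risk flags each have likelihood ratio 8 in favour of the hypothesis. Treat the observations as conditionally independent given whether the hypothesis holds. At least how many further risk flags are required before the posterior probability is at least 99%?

3

Prior odds = 0.083/0.917 = 83/917.
Combined Bayes factor of the evidence already in hand = 3 × 15 × 0.3 = 13.5.
Odds after that evidence = (83/917) × 13.5 = 2241/1834.
Target odds = 0.99/0.01 = 99.
Need 8ⁿ ≥ 99 ÷ (2241/1834) = 20174/249.
8² = 64 falls short of 20174/249 but 8³ = 512 reaches it, so n = 3.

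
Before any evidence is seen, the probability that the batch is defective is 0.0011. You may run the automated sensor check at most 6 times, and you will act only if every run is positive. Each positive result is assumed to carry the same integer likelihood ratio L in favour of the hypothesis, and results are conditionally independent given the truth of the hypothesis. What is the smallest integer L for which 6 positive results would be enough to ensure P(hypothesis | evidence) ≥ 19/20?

6

Prior odds = 0.0011/0.9989 = 11/9989.
Target odds = 0.95/0.05 = 19.
Need L⁶ ≥ 19 ÷ (11/9989) = 189791/11.
5⁶ = 15625 < 189791/11 ≤ 46656 = 6⁶, so L = 6.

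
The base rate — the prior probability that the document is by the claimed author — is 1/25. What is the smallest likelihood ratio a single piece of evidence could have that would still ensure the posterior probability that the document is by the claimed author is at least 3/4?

72

Prior odds = 0.04/0.96 = 1/24.
Target odds = 0.75/0.25 = 3.
Required Bayes factor = 3 ÷ (1/24) = 72.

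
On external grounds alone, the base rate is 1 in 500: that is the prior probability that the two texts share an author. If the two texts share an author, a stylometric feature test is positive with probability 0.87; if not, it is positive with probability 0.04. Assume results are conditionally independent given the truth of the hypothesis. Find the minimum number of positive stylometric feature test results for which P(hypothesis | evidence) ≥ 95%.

3

Prior odds: 0.002 ÷ 0.998 = 1/499.
Likelihood ratio of a positive = 0.87/0.04 = 21.75.
Target posterior odds = 0.95/0.05 = 19.
Need (1/499) × 21.75ⁿ ≥ 19, i.e. 21.75ⁿ ≥ 9481.
21.75² = 473.0625 falls short of 9481 but 21.75³ = 658503/64 reaches it, so n = 3.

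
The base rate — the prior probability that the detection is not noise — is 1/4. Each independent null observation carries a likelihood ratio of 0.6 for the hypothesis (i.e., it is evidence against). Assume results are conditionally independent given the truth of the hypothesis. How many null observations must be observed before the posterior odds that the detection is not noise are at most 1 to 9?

Prior odds = 0.25/0.75 = 1/3.
Likelihood ratio per null observation = 0.6.
Target odds = 1/9.
Require 0.6ⁿ ≤ 1/9 ÷ (1/3) = 1/3.
0.6² = 0.36 is still above 1/3 but 0.6³ = 0.216 is at or below it, so n = 3.

3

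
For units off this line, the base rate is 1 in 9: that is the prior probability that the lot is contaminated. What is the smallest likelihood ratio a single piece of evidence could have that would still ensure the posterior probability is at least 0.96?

Prior odds = (1/9)/(8/9) = 0.125.
Target odds = 0.96/0.04 = 24.
Required Bayes factor = 24 ÷ 0.125 = 192.

192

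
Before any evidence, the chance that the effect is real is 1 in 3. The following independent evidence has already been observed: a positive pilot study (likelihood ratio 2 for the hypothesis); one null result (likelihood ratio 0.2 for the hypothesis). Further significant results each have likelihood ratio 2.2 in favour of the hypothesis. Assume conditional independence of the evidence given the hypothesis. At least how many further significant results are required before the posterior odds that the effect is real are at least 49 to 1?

Prior odds = (1/3)/(2/3) = 0.5.
Combined Bayes factor of the evidence already in hand = 2 × 0.2 = 0.4.
Odds after that evidence = 0.5 × 0.4 = 0.2.
Target odds = 49.
Need 2.2ⁿ ≥ 49 ÷ 0.2 = 245.
2.2⁶ = 1771561/15625 falls short of 245 but 2.2⁷ = 19487171/78125 reaches it, so n = 7.

7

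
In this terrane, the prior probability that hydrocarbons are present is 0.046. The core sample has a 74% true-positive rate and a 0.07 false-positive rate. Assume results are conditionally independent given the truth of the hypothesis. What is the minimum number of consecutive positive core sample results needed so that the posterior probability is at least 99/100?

4

Prior odds: 0.046 ÷ 0.954 = 23/477.
Likelihood ratio of a positive result = 0.74/0.07 = 74/7.
Target odds: 0.99 ÷ 0.01 = 99.
Require (74/7)ⁿ ≥ 99 ÷ (23/477) = 47223/23.
(74/7)³ = 405224/343 falls short of 47223/23 but (74/7)⁴ = 29986576/2401 reaches it, so n = 4.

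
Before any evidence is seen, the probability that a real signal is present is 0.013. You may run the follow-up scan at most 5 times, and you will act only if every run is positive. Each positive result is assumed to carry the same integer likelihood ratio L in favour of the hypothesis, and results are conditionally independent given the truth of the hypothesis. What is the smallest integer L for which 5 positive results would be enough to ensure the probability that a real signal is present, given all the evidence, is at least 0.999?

Prior odds = 0.013/0.987 = 13/987.
Target odds = 0.999/0.001 = 999.
Need L⁵ ≥ 999 ÷ (13/987) = 986013/13.
9⁵ = 59049 < 986013/13 ≤ 100000 = 10⁵, so L = 10.

10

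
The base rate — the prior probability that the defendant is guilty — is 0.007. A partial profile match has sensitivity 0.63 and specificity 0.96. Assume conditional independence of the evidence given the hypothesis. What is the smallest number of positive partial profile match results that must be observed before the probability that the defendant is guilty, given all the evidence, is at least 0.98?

Prior odds: 0.007 ÷ 0.993 = 7/993.
False-positive rate = 1 − 0.96 = 0.04; likelihood ratio of a positive = 0.63/0.04 = 15.75.
Target posterior odds = 0.98/0.02 = 49.
Need (7/993) × 15.75ⁿ ≥ 49, i.e. 15.75ⁿ ≥ 6951.
15.75³ = 3906.984375 falls short of 6951 but 15.75⁴ = 15752961/256 reaches it, so n = 4.

4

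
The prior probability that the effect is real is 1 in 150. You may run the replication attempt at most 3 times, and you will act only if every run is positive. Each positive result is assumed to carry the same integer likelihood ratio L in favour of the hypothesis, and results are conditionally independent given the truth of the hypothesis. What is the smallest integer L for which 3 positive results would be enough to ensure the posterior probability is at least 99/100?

Prior odds = (1/150)/(149/150) = 1/149.
Target odds = 0.99/0.01 = 99.
Need L³ ≥ 99 ÷ (1/149) = 14751.
24³ = 13824 < 14751 ≤ 15625 = 25³, so L = 25.

25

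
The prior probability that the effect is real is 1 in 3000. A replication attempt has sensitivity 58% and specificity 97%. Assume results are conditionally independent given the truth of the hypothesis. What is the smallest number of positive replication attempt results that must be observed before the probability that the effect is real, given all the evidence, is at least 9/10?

Prior odds = (1/3000)/(2999/3000) = 1/2999.
False-positive rate = 1 − 0.97 = 0.03; likelihood ratio of a positive = 0.58/0.03 = 58/3.
Target odds: 0.9 ÷ 0.1 = 9.
Require (58/3)ⁿ ≥ 9 ÷ (1/2999) = 26991.
(58/3)³ = 195112/27 falls short of 26991 but (58/3)⁴ = 11316496/81 reaches it, so n = 4.

4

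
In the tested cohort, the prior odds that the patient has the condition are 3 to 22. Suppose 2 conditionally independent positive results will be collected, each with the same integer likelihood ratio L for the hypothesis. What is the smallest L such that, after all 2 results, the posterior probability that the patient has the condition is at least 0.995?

Prior odds = 3/22.
Target odds = 0.995/0.005 = 199.
Need L² ≥ 199 ÷ (3/22) = 4378/3.
38² = 1444 < 4378/3 ≤ 1521 = 39², so L = 39.

39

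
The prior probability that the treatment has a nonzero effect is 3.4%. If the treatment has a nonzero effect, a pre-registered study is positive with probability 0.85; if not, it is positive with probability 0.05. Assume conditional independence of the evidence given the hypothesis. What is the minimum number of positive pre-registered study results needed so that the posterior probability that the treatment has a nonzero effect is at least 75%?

Prior odds: 0.034 ÷ 0.966 = 17/483.
Likelihood ratio of a positive = 0.85/0.05 = 17.
Target odds: 0.75 ÷ 0.25 = 3.
Require 17ⁿ ≥ 3 ÷ (17/483) = 1449/17.
17¹ = 17 falls short of 1449/17 but 17² = 289 reaches it, so n = 2.

2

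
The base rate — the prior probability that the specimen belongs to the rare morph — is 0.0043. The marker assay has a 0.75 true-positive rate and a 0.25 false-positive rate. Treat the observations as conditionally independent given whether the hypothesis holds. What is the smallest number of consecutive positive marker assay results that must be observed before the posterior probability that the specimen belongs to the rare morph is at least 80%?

7

Prior odds: 0.0043 ÷ 0.9957 = 43/9957.
Likelihood ratio of a positive result = 0.75/0.25 = 3.
Target posterior odds = 0.8/0.2 = 4.
Require 3ⁿ ≥ 4 ÷ (43/9957) = 39828/43.
3⁶ = 729 falls short of 39828/43 but 3⁷ = 2187 reaches it, so n = 7.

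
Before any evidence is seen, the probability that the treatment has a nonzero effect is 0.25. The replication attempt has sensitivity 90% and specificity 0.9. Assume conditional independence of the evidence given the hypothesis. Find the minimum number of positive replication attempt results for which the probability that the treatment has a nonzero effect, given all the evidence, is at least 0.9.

2

Prior odds = 0.25/0.75 = 1/3.
False-positive rate = 1 − 0.9 = 0.1; likelihood ratio of a positive = 0.9/0.1 = 9.
Target posterior odds = 0.9/0.1 = 9.
Require 9ⁿ ≥ 9 ÷ (1/3) = 27.
9¹ = 9 falls short of 27 but 9² = 81 reaches it, so n = 2.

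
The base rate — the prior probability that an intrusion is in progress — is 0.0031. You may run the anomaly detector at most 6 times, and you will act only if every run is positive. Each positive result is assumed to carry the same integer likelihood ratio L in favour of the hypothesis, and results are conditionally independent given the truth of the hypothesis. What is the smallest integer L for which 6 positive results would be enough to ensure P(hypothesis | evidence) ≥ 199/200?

Prior odds = 0.0031/0.9969 = 31/9969.
Target odds = 0.995/0.005 = 199.
Need L⁶ ≥ 199 ÷ (31/9969) = 1983831/31.
6⁶ = 46656 < 1983831/31 ≤ 117649 = 7⁶, so L = 7.

7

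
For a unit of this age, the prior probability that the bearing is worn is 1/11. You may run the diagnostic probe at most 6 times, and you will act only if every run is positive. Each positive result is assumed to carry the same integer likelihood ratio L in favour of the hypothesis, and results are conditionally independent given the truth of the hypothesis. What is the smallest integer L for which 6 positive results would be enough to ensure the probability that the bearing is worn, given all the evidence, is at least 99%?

4

Prior odds = (1/11)/(10/11) = 0.1.
Target odds = 0.99/0.01 = 99.
Need L⁶ ≥ 99 ÷ 0.1 = 990.
3⁶ = 729 < 990 ≤ 4096 = 4⁶, so L = 4.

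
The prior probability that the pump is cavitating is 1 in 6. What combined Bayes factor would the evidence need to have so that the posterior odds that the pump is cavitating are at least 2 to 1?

10

Prior odds = (1/6)/(5/6) = 0.2.
Target odds = 2.
Required Bayes factor = 2 ÷ 0.2 = 10.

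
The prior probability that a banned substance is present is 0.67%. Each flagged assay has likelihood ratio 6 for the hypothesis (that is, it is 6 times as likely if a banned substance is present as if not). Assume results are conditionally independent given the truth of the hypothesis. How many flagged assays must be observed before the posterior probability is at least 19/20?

Prior odds = 0.0067/0.9933 = 67/9933.
Likelihood ratio per flagged assay = 6.
Target odds: 0.95 ÷ 0.05 = 19.
Need (67/9933) × 6ⁿ ≥ 19, i.e. 6ⁿ ≥ 188727/67.
6⁴ = 1296 falls short of 188727/67 but 6⁵ = 7776 reaches it, so n = 5.

5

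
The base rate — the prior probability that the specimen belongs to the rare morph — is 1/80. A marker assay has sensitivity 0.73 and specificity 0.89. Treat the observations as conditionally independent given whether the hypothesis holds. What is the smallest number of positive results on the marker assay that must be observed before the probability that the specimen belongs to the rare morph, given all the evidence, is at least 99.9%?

Prior odds: 0.0125 ÷ 0.9875 = 1/79.
False-positive rate = 1 − 0.89 = 0.11; likelihood ratio of a positive = 0.73/0.11 = 73/11.
Target odds: 0.999 ÷ 0.001 = 999.
Need (1/79) × (73/11)ⁿ ≥ 999, i.e. (73/11)ⁿ ≥ 78921.
(73/11)⁵ ≈12872.1 falls short of 78921 but (73/11)⁶ ≈85424.2 reaches it, so n = 6.

6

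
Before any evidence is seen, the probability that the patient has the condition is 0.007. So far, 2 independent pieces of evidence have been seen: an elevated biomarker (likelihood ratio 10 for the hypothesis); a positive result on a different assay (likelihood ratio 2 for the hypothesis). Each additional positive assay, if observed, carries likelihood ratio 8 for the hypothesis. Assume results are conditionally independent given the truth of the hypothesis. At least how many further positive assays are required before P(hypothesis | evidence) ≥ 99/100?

Prior odds = 0.007/0.993 = 7/993.
Combined Bayes factor of the evidence already in hand = 10 × 2 = 20.
Odds after that evidence = (7/993) × 20 = 140/993.
Target odds = 0.99/0.01 = 99.
Need 8ⁿ ≥ 99 ÷ (140/993) = 98307/140.
8³ = 512 falls short of 98307/140 but 8⁴ = 4096 reaches it, so n = 4.

4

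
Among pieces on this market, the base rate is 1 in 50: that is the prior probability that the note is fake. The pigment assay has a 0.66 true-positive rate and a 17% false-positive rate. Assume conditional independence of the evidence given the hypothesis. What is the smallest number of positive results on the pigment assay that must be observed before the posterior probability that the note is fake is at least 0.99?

Prior odds = 0.02/0.98 = 1/49.
Likelihood ratio of a positive result = 0.66/0.17 = 66/17.
Target posterior odds = 0.99/0.01 = 99.
Need (1/49) × (66/17)ⁿ ≥ 99, i.e. (66/17)ⁿ ≥ 4851.
(66/17)⁶ ≈3424.29 falls short of 4851 but (66/17)⁷ ≈13294.3 reaches it, so n = 7.

7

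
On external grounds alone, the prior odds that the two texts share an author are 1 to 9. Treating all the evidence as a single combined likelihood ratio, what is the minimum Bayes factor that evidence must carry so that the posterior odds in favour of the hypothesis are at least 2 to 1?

18

Prior odds = 1/9.
Target odds = 2.
Required Bayes factor = 2 ÷ (1/9) = 18.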